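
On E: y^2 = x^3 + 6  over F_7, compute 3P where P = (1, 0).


k = 3 = 11_2 (binary, LSB first: 11)
Double-and-add from P = (1, 0):
  bit 0 = 1: acc = O + (1, 0) = (1, 0)
  bit 1 = 1: acc = (1, 0) + O = (1, 0)

3P = (1, 0)


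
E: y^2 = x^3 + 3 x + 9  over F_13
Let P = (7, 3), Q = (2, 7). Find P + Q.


P != Q, so use the chord formula.
s = (y2 - y1) / (x2 - x1) = (4) / (8) mod 13 = 7
x3 = s^2 - x1 - x2 mod 13 = 7^2 - 7 - 2 = 1
y3 = s (x1 - x3) - y1 mod 13 = 7 * (7 - 1) - 3 = 0

P + Q = (1, 0)


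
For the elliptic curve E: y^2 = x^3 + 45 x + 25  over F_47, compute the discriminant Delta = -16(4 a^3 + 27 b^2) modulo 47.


4 a^3 + 27 b^2 = 4*45^3 + 27*25^2 = 364500 + 16875 = 381375
Delta = -16 * (381375) = -6102000
Delta mod 47 = 10

Delta = 10 (mod 47)


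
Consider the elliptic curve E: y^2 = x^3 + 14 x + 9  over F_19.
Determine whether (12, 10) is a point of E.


Check whether y^2 = x^3 + 14 x + 9 (mod 19) for (x, y) = (12, 10).
LHS: y^2 = 10^2 mod 19 = 5
RHS: x^3 + 14 x + 9 = 12^3 + 14*12 + 9 mod 19 = 5
LHS = RHS

Yes, on the curve


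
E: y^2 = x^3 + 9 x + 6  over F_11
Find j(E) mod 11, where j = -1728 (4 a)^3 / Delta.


Delta = -16(4 a^3 + 27 b^2) mod 11 = 8
-1728 * (4 a)^3 = -1728 * (4*9)^3 mod 11 = 6
j = 6 * 8^(-1) mod 11 = 9

j = 9 (mod 11)


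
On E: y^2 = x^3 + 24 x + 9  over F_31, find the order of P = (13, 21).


Compute successive multiples of P until we hit O:
  1P = (13, 21)
  2P = (10, 28)
  3P = (10, 3)
  4P = (13, 10)
  5P = O

ord(P) = 5


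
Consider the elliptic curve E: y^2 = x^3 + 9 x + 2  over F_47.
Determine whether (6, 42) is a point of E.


Check whether y^2 = x^3 + 9 x + 2 (mod 47) for (x, y) = (6, 42).
LHS: y^2 = 42^2 mod 47 = 25
RHS: x^3 + 9 x + 2 = 6^3 + 9*6 + 2 mod 47 = 37
LHS != RHS

No, not on the curve


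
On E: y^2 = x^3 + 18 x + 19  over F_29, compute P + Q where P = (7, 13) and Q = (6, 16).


P != Q, so use the chord formula.
s = (y2 - y1) / (x2 - x1) = (3) / (28) mod 29 = 26
x3 = s^2 - x1 - x2 mod 29 = 26^2 - 7 - 6 = 25
y3 = s (x1 - x3) - y1 mod 29 = 26 * (7 - 25) - 13 = 12

P + Q = (25, 12)


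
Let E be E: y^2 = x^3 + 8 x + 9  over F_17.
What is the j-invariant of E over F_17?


Delta = -16(4 a^3 + 27 b^2) mod 17 = 2
-1728 * (4 a)^3 = -1728 * (4*8)^3 mod 17 = 3
j = 3 * 2^(-1) mod 17 = 10

j = 10 (mod 17)


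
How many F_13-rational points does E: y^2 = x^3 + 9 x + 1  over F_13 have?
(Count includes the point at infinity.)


For each x in F_13, count y with y^2 = x^3 + 9 x + 1 mod 13:
  x = 0: RHS = 1, y in [1, 12]  -> 2 point(s)
  x = 2: RHS = 1, y in [1, 12]  -> 2 point(s)
  x = 3: RHS = 3, y in [4, 9]  -> 2 point(s)
  x = 4: RHS = 10, y in [6, 7]  -> 2 point(s)
  x = 7: RHS = 4, y in [2, 11]  -> 2 point(s)
  x = 8: RHS = 0, y in [0]  -> 1 point(s)
  x = 10: RHS = 12, y in [5, 8]  -> 2 point(s)
  x = 11: RHS = 1, y in [1, 12]  -> 2 point(s)
  x = 12: RHS = 4, y in [2, 11]  -> 2 point(s)
Affine points: 17. Add the point at infinity: total = 18.

#E(F_13) = 18


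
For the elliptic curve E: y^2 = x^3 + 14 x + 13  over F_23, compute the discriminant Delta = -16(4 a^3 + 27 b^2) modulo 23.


4 a^3 + 27 b^2 = 4*14^3 + 27*13^2 = 10976 + 4563 = 15539
Delta = -16 * (15539) = -248624
Delta mod 23 = 6

Delta = 6 (mod 23)


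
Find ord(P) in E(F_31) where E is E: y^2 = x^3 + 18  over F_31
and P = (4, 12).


Compute successive multiples of P until we hit O:
  1P = (4, 12)
  2P = (27, 4)
  3P = (1, 22)
  4P = (13, 18)
  5P = (11, 4)
  6P = (23, 23)
  7P = (24, 27)
  8P = (21, 14)
  ... (continuing to 39P)
  39P = O

ord(P) = 39


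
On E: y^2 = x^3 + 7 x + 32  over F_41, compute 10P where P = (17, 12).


k = 10 = 1010_2 (binary, LSB first: 0101)
Double-and-add from P = (17, 12):
  bit 0 = 0: acc unchanged = O
  bit 1 = 1: acc = O + (30, 10) = (30, 10)
  bit 2 = 0: acc unchanged = (30, 10)
  bit 3 = 1: acc = (30, 10) + (39, 16) = (18, 39)

10P = (18, 39)


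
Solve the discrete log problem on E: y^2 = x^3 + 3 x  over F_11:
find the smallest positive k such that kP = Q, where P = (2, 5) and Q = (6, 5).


Enumerate multiples of P until we hit Q = (6, 5):
  1P = (2, 5)
  2P = (1, 2)
  3P = (6, 5)
Match found at i = 3.

k = 3


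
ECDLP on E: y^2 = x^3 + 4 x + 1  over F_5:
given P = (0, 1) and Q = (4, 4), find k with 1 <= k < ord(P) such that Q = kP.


Enumerate multiples of P until we hit Q = (4, 4):
  1P = (0, 1)
  2P = (4, 1)
  3P = (1, 4)
  4P = (3, 0)
  5P = (1, 1)
  6P = (4, 4)
Match found at i = 6.

k = 6


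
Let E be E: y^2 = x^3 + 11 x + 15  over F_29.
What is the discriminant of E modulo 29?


4 a^3 + 27 b^2 = 4*11^3 + 27*15^2 = 5324 + 6075 = 11399
Delta = -16 * (11399) = -182384
Delta mod 29 = 26

Delta = 26 (mod 29)


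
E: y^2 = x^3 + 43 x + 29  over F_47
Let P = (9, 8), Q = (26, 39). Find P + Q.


P != Q, so use the chord formula.
s = (y2 - y1) / (x2 - x1) = (31) / (17) mod 47 = 35
x3 = s^2 - x1 - x2 mod 47 = 35^2 - 9 - 26 = 15
y3 = s (x1 - x3) - y1 mod 47 = 35 * (9 - 15) - 8 = 17

P + Q = (15, 17)


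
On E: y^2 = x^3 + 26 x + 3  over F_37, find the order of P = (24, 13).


Compute successive multiples of P until we hit O:
  1P = (24, 13)
  2P = (30, 12)
  3P = (19, 17)
  4P = (5, 31)
  5P = (9, 2)
  6P = (32, 28)
  7P = (14, 15)
  8P = (2, 27)
  ... (continuing to 39P)
  39P = O

ord(P) = 39


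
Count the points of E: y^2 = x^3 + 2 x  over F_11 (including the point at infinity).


For each x in F_11, count y with y^2 = x^3 + 2 x + 0 mod 11:
  x = 0: RHS = 0, y in [0]  -> 1 point(s)
  x = 1: RHS = 3, y in [5, 6]  -> 2 point(s)
  x = 2: RHS = 1, y in [1, 10]  -> 2 point(s)
  x = 3: RHS = 0, y in [0]  -> 1 point(s)
  x = 5: RHS = 3, y in [5, 6]  -> 2 point(s)
  x = 7: RHS = 5, y in [4, 7]  -> 2 point(s)
  x = 8: RHS = 0, y in [0]  -> 1 point(s)
Affine points: 11. Add the point at infinity: total = 12.

#E(F_11) = 12


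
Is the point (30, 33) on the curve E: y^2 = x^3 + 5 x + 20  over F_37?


Check whether y^2 = x^3 + 5 x + 20 (mod 37) for (x, y) = (30, 33).
LHS: y^2 = 33^2 mod 37 = 16
RHS: x^3 + 5 x + 20 = 30^3 + 5*30 + 20 mod 37 = 12
LHS != RHS

No, not on the curve


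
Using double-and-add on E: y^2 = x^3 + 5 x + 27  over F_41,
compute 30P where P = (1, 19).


k = 30 = 11110_2 (binary, LSB first: 01111)
Double-and-add from P = (1, 19):
  bit 0 = 0: acc unchanged = O
  bit 1 = 1: acc = O + (37, 36) = (37, 36)
  bit 2 = 1: acc = (37, 36) + (16, 29) = (20, 38)
  bit 3 = 1: acc = (20, 38) + (27, 40) = (15, 22)
  bit 4 = 1: acc = (15, 22) + (26, 12) = (32, 27)

30P = (32, 27)


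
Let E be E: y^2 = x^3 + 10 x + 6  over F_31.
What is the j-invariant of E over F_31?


Delta = -16(4 a^3 + 27 b^2) mod 31 = 25
-1728 * (4 a)^3 = -1728 * (4*10)^3 mod 31 = 4
j = 4 * 25^(-1) mod 31 = 20

j = 20 (mod 31)


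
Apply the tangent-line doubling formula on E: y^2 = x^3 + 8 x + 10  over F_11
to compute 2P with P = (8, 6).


Doubling: s = (3 x1^2 + a) / (2 y1)
s = (3*8^2 + 8) / (2*6) mod 11 = 2
x3 = s^2 - 2 x1 mod 11 = 2^2 - 2*8 = 10
y3 = s (x1 - x3) - y1 mod 11 = 2 * (8 - 10) - 6 = 1

2P = (10, 1)


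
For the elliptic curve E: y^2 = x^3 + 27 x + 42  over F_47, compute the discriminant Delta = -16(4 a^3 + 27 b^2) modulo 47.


4 a^3 + 27 b^2 = 4*27^3 + 27*42^2 = 78732 + 47628 = 126360
Delta = -16 * (126360) = -2021760
Delta mod 47 = 39

Delta = 39 (mod 47)


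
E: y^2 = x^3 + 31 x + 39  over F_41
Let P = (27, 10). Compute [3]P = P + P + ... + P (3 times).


k = 3 = 11_2 (binary, LSB first: 11)
Double-and-add from P = (27, 10):
  bit 0 = 1: acc = O + (27, 10) = (27, 10)
  bit 1 = 1: acc = (27, 10) + (10, 18) = (36, 28)

3P = (36, 28)


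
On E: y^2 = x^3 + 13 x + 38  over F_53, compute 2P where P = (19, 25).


Doubling: s = (3 x1^2 + a) / (2 y1)
s = (3*19^2 + 13) / (2*25) mod 53 = 41
x3 = s^2 - 2 x1 mod 53 = 41^2 - 2*19 = 0
y3 = s (x1 - x3) - y1 mod 53 = 41 * (19 - 0) - 25 = 12

2P = (0, 12)


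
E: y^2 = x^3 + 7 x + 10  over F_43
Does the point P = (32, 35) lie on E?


Check whether y^2 = x^3 + 7 x + 10 (mod 43) for (x, y) = (32, 35).
LHS: y^2 = 35^2 mod 43 = 21
RHS: x^3 + 7 x + 10 = 32^3 + 7*32 + 10 mod 43 = 21
LHS = RHS

Yes, on the curve


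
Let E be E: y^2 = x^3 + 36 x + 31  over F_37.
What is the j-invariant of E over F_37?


Delta = -16(4 a^3 + 27 b^2) mod 37 = 15
-1728 * (4 a)^3 = -1728 * (4*36)^3 mod 37 = 36
j = 36 * 15^(-1) mod 37 = 32

j = 32 (mod 37)


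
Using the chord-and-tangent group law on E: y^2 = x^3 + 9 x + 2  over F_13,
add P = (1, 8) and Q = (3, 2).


P != Q, so use the chord formula.
s = (y2 - y1) / (x2 - x1) = (7) / (2) mod 13 = 10
x3 = s^2 - x1 - x2 mod 13 = 10^2 - 1 - 3 = 5
y3 = s (x1 - x3) - y1 mod 13 = 10 * (1 - 5) - 8 = 4

P + Q = (5, 4)


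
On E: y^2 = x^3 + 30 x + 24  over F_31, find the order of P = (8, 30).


Compute successive multiples of P until we hit O:
  1P = (8, 30)
  2P = (29, 7)
  3P = (12, 29)
  4P = (13, 10)
  5P = (26, 11)
  6P = (25, 0)
  7P = (26, 20)
  8P = (13, 21)
  ... (continuing to 12P)
  12P = O

ord(P) = 12


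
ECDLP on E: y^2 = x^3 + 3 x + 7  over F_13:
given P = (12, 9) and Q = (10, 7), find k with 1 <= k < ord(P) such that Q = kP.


Enumerate multiples of P until we hit Q = (10, 7):
  1P = (12, 9)
  2P = (5, 2)
  3P = (10, 6)
  4P = (3, 11)
  5P = (8, 6)
  6P = (9, 3)
  7P = (9, 10)
  8P = (8, 7)
  9P = (3, 2)
  10P = (10, 7)
Match found at i = 10.

k = 10


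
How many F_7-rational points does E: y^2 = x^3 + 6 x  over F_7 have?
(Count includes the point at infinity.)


For each x in F_7, count y with y^2 = x^3 + 6 x + 0 mod 7:
  x = 0: RHS = 0, y in [0]  -> 1 point(s)
  x = 1: RHS = 0, y in [0]  -> 1 point(s)
  x = 4: RHS = 4, y in [2, 5]  -> 2 point(s)
  x = 5: RHS = 1, y in [1, 6]  -> 2 point(s)
  x = 6: RHS = 0, y in [0]  -> 1 point(s)
Affine points: 7. Add the point at infinity: total = 8.

#E(F_7) = 8


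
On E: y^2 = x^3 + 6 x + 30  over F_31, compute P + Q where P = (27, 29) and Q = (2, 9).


P != Q, so use the chord formula.
s = (y2 - y1) / (x2 - x1) = (11) / (6) mod 31 = 7
x3 = s^2 - x1 - x2 mod 31 = 7^2 - 27 - 2 = 20
y3 = s (x1 - x3) - y1 mod 31 = 7 * (27 - 20) - 29 = 20

P + Q = (20, 20)


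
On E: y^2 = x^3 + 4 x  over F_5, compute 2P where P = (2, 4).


Doubling: s = (3 x1^2 + a) / (2 y1)
s = (3*2^2 + 4) / (2*4) mod 5 = 2
x3 = s^2 - 2 x1 mod 5 = 2^2 - 2*2 = 0
y3 = s (x1 - x3) - y1 mod 5 = 2 * (2 - 0) - 4 = 0

2P = (0, 0)


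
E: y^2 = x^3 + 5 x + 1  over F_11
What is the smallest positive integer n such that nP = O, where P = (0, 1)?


Compute successive multiples of P until we hit O:
  1P = (0, 1)
  2P = (9, 4)
  3P = (7, 4)
  4P = (8, 5)
  5P = (6, 7)
  6P = (6, 4)
  7P = (8, 6)
  8P = (7, 7)
  ... (continuing to 11P)
  11P = O

ord(P) = 11


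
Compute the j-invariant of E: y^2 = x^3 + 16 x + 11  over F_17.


Delta = -16(4 a^3 + 27 b^2) mod 17 = 16
-1728 * (4 a)^3 = -1728 * (4*16)^3 mod 17 = 7
j = 7 * 16^(-1) mod 17 = 10

j = 10 (mod 17)


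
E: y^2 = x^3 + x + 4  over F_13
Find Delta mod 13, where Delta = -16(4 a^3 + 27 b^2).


4 a^3 + 27 b^2 = 4*1^3 + 27*4^2 = 4 + 432 = 436
Delta = -16 * (436) = -6976
Delta mod 13 = 5

Delta = 5 (mod 13)


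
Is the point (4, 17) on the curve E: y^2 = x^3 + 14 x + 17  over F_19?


Check whether y^2 = x^3 + 14 x + 17 (mod 19) for (x, y) = (4, 17).
LHS: y^2 = 17^2 mod 19 = 4
RHS: x^3 + 14 x + 17 = 4^3 + 14*4 + 17 mod 19 = 4
LHS = RHS

Yes, on the curve


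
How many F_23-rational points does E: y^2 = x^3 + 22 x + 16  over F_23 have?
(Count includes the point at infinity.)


For each x in F_23, count y with y^2 = x^3 + 22 x + 16 mod 23:
  x = 0: RHS = 16, y in [4, 19]  -> 2 point(s)
  x = 1: RHS = 16, y in [4, 19]  -> 2 point(s)
  x = 9: RHS = 0, y in [0]  -> 1 point(s)
  x = 11: RHS = 2, y in [5, 18]  -> 2 point(s)
  x = 14: RHS = 9, y in [3, 20]  -> 2 point(s)
  x = 15: RHS = 18, y in [8, 15]  -> 2 point(s)
  x = 16: RHS = 2, y in [5, 18]  -> 2 point(s)
  x = 17: RHS = 13, y in [6, 17]  -> 2 point(s)
  x = 19: RHS = 2, y in [5, 18]  -> 2 point(s)
  x = 22: RHS = 16, y in [4, 19]  -> 2 point(s)
Affine points: 19. Add the point at infinity: total = 20.

#E(F_23) = 20


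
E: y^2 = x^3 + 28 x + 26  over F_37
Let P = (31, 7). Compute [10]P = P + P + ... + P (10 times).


k = 10 = 1010_2 (binary, LSB first: 0101)
Double-and-add from P = (31, 7):
  bit 0 = 0: acc unchanged = O
  bit 1 = 1: acc = O + (15, 11) = (15, 11)
  bit 2 = 0: acc unchanged = (15, 11)
  bit 3 = 1: acc = (15, 11) + (7, 11) = (15, 26)

10P = (15, 26)


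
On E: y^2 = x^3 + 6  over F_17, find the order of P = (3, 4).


Compute successive multiples of P until we hit O:
  1P = (3, 4)
  2P = (3, 13)
  3P = O

ord(P) = 3


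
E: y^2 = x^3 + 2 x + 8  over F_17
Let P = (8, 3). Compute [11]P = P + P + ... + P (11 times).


k = 11 = 1011_2 (binary, LSB first: 1101)
Double-and-add from P = (8, 3):
  bit 0 = 1: acc = O + (8, 3) = (8, 3)
  bit 1 = 1: acc = (8, 3) + (0, 12) = (10, 12)
  bit 2 = 0: acc unchanged = (10, 12)
  bit 3 = 1: acc = (10, 12) + (13, 15) = (12, 3)

11P = (12, 3)


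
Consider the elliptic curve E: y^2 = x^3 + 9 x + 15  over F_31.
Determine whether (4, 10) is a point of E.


Check whether y^2 = x^3 + 9 x + 15 (mod 31) for (x, y) = (4, 10).
LHS: y^2 = 10^2 mod 31 = 7
RHS: x^3 + 9 x + 15 = 4^3 + 9*4 + 15 mod 31 = 22
LHS != RHS

No, not on the curve


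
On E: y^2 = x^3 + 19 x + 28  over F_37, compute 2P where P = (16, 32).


Doubling: s = (3 x1^2 + a) / (2 y1)
s = (3*16^2 + 19) / (2*32) mod 37 = 36
x3 = s^2 - 2 x1 mod 37 = 36^2 - 2*16 = 6
y3 = s (x1 - x3) - y1 mod 37 = 36 * (16 - 6) - 32 = 32

2P = (6, 32)


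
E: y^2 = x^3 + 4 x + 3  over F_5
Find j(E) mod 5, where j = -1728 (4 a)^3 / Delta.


Delta = -16(4 a^3 + 27 b^2) mod 5 = 1
-1728 * (4 a)^3 = -1728 * (4*4)^3 mod 5 = 2
j = 2 * 1^(-1) mod 5 = 2

j = 2 (mod 5)


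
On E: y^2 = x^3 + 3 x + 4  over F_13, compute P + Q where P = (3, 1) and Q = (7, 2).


P != Q, so use the chord formula.
s = (y2 - y1) / (x2 - x1) = (1) / (4) mod 13 = 10
x3 = s^2 - x1 - x2 mod 13 = 10^2 - 3 - 7 = 12
y3 = s (x1 - x3) - y1 mod 13 = 10 * (3 - 12) - 1 = 0

P + Q = (12, 0)


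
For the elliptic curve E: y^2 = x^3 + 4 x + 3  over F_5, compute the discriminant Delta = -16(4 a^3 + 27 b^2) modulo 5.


4 a^3 + 27 b^2 = 4*4^3 + 27*3^2 = 256 + 243 = 499
Delta = -16 * (499) = -7984
Delta mod 5 = 1

Delta = 1 (mod 5)


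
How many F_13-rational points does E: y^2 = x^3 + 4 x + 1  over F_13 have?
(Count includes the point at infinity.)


For each x in F_13, count y with y^2 = x^3 + 4 x + 1 mod 13:
  x = 0: RHS = 1, y in [1, 12]  -> 2 point(s)
  x = 2: RHS = 4, y in [2, 11]  -> 2 point(s)
  x = 3: RHS = 1, y in [1, 12]  -> 2 point(s)
  x = 4: RHS = 3, y in [4, 9]  -> 2 point(s)
  x = 5: RHS = 3, y in [4, 9]  -> 2 point(s)
  x = 8: RHS = 12, y in [5, 8]  -> 2 point(s)
  x = 9: RHS = 12, y in [5, 8]  -> 2 point(s)
  x = 10: RHS = 1, y in [1, 12]  -> 2 point(s)
  x = 12: RHS = 9, y in [3, 10]  -> 2 point(s)
Affine points: 18. Add the point at infinity: total = 19.

#E(F_13) = 19


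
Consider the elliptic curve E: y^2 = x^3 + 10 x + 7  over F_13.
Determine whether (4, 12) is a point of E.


Check whether y^2 = x^3 + 10 x + 7 (mod 13) for (x, y) = (4, 12).
LHS: y^2 = 12^2 mod 13 = 1
RHS: x^3 + 10 x + 7 = 4^3 + 10*4 + 7 mod 13 = 7
LHS != RHS

No, not on the curve


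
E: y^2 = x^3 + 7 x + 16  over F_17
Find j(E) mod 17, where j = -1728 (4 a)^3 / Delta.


Delta = -16(4 a^3 + 27 b^2) mod 17 = 5
-1728 * (4 a)^3 = -1728 * (4*7)^3 mod 17 = 13
j = 13 * 5^(-1) mod 17 = 6

j = 6 (mod 17)


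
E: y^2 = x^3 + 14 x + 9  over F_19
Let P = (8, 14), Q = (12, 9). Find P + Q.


P != Q, so use the chord formula.
s = (y2 - y1) / (x2 - x1) = (14) / (4) mod 19 = 13
x3 = s^2 - x1 - x2 mod 19 = 13^2 - 8 - 12 = 16
y3 = s (x1 - x3) - y1 mod 19 = 13 * (8 - 16) - 14 = 15

P + Q = (16, 15)


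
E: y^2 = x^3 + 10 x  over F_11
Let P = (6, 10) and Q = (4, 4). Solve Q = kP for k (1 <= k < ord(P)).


Enumerate multiples of P until we hit Q = (4, 4):
  1P = (6, 10)
  2P = (4, 4)
Match found at i = 2.

k = 2


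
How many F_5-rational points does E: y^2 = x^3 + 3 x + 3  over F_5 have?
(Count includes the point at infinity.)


For each x in F_5, count y with y^2 = x^3 + 3 x + 3 mod 5:
  x = 3: RHS = 4, y in [2, 3]  -> 2 point(s)
  x = 4: RHS = 4, y in [2, 3]  -> 2 point(s)
Affine points: 4. Add the point at infinity: total = 5.

#E(F_5) = 5


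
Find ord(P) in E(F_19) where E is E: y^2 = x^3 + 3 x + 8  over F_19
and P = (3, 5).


Compute successive multiples of P until we hit O:
  1P = (3, 5)
  2P = (3, 14)
  3P = O

ord(P) = 3


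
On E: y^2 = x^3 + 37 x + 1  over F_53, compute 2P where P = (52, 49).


Doubling: s = (3 x1^2 + a) / (2 y1)
s = (3*52^2 + 37) / (2*49) mod 53 = 48
x3 = s^2 - 2 x1 mod 53 = 48^2 - 2*52 = 27
y3 = s (x1 - x3) - y1 mod 53 = 48 * (52 - 27) - 49 = 38

2P = (27, 38)


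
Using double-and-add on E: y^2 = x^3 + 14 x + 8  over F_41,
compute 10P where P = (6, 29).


k = 10 = 1010_2 (binary, LSB first: 0101)
Double-and-add from P = (6, 29):
  bit 0 = 0: acc unchanged = O
  bit 1 = 1: acc = O + (9, 17) = (9, 17)
  bit 2 = 0: acc unchanged = (9, 17)
  bit 3 = 1: acc = (9, 17) + (26, 21) = (14, 18)

10P = (14, 18)


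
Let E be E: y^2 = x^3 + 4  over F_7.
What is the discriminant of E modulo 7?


4 a^3 + 27 b^2 = 4*0^3 + 27*4^2 = 0 + 432 = 432
Delta = -16 * (432) = -6912
Delta mod 7 = 4

Delta = 4 (mod 7)


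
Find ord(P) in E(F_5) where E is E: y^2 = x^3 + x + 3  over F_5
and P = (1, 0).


Compute successive multiples of P until we hit O:
  1P = (1, 0)
  2P = O

ord(P) = 2


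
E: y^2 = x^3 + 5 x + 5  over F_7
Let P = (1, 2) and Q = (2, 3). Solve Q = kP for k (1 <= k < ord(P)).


Enumerate multiples of P until we hit Q = (2, 3):
  1P = (1, 2)
  2P = (2, 3)
Match found at i = 2.

k = 2


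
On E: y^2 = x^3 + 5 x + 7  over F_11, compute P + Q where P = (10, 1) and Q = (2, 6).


P != Q, so use the chord formula.
s = (y2 - y1) / (x2 - x1) = (5) / (3) mod 11 = 9
x3 = s^2 - x1 - x2 mod 11 = 9^2 - 10 - 2 = 3
y3 = s (x1 - x3) - y1 mod 11 = 9 * (10 - 3) - 1 = 7

P + Q = (3, 7)


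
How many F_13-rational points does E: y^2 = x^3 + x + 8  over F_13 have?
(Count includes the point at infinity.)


For each x in F_13, count y with y^2 = x^3 + 1 x + 8 mod 13:
  x = 1: RHS = 10, y in [6, 7]  -> 2 point(s)
  x = 3: RHS = 12, y in [5, 8]  -> 2 point(s)
  x = 6: RHS = 9, y in [3, 10]  -> 2 point(s)
  x = 10: RHS = 4, y in [2, 11]  -> 2 point(s)
Affine points: 8. Add the point at infinity: total = 9.

#E(F_13) = 9


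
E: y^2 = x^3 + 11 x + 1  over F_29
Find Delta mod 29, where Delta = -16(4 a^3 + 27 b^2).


4 a^3 + 27 b^2 = 4*11^3 + 27*1^2 = 5324 + 27 = 5351
Delta = -16 * (5351) = -85616
Delta mod 29 = 21

Delta = 21 (mod 29)


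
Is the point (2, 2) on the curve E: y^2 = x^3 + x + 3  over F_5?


Check whether y^2 = x^3 + 1 x + 3 (mod 5) for (x, y) = (2, 2).
LHS: y^2 = 2^2 mod 5 = 4
RHS: x^3 + 1 x + 3 = 2^3 + 1*2 + 3 mod 5 = 3
LHS != RHS

No, not on the curve


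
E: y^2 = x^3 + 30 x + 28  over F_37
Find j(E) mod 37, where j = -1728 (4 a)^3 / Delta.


Delta = -16(4 a^3 + 27 b^2) mod 37 = 21
-1728 * (4 a)^3 = -1728 * (4*30)^3 mod 37 = 27
j = 27 * 21^(-1) mod 37 = 33

j = 33 (mod 37)


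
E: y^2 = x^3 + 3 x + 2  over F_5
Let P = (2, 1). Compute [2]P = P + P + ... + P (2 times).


k = 2 = 10_2 (binary, LSB first: 01)
Double-and-add from P = (2, 1):
  bit 0 = 0: acc unchanged = O
  bit 1 = 1: acc = O + (1, 4) = (1, 4)

2P = (1, 4)


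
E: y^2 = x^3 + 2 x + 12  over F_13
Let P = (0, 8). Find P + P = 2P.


Doubling: s = (3 x1^2 + a) / (2 y1)
s = (3*0^2 + 2) / (2*8) mod 13 = 5
x3 = s^2 - 2 x1 mod 13 = 5^2 - 2*0 = 12
y3 = s (x1 - x3) - y1 mod 13 = 5 * (0 - 12) - 8 = 10

2P = (12, 10)


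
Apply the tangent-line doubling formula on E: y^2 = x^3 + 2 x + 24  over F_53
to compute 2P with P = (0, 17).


Doubling: s = (3 x1^2 + a) / (2 y1)
s = (3*0^2 + 2) / (2*17) mod 53 = 25
x3 = s^2 - 2 x1 mod 53 = 25^2 - 2*0 = 42
y3 = s (x1 - x3) - y1 mod 53 = 25 * (0 - 42) - 17 = 46

2P = (42, 46)


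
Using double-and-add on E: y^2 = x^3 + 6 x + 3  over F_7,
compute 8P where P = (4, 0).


k = 8 = 1000_2 (binary, LSB first: 0001)
Double-and-add from P = (4, 0):
  bit 0 = 0: acc unchanged = O
  bit 1 = 0: acc unchanged = O
  bit 2 = 0: acc unchanged = O
  bit 3 = 1: acc = O + O = O

8P = O


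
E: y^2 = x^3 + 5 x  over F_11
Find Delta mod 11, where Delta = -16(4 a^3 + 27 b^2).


4 a^3 + 27 b^2 = 4*5^3 + 27*0^2 = 500 + 0 = 500
Delta = -16 * (500) = -8000
Delta mod 11 = 8

Delta = 8 (mod 11)


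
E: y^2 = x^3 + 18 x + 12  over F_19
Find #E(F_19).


For each x in F_19, count y with y^2 = x^3 + 18 x + 12 mod 19:
  x = 3: RHS = 17, y in [6, 13]  -> 2 point(s)
  x = 7: RHS = 6, y in [5, 14]  -> 2 point(s)
  x = 13: RHS = 11, y in [7, 12]  -> 2 point(s)
  x = 14: RHS = 6, y in [5, 14]  -> 2 point(s)
  x = 15: RHS = 9, y in [3, 16]  -> 2 point(s)
  x = 16: RHS = 7, y in [8, 11]  -> 2 point(s)
  x = 17: RHS = 6, y in [5, 14]  -> 2 point(s)
Affine points: 14. Add the point at infinity: total = 15.

#E(F_19) = 15


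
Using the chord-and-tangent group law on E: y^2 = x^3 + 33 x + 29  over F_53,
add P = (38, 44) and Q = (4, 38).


P != Q, so use the chord formula.
s = (y2 - y1) / (x2 - x1) = (47) / (19) mod 53 = 22
x3 = s^2 - x1 - x2 mod 53 = 22^2 - 38 - 4 = 18
y3 = s (x1 - x3) - y1 mod 53 = 22 * (38 - 18) - 44 = 25

P + Q = (18, 25)


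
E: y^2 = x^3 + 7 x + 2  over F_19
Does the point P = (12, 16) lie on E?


Check whether y^2 = x^3 + 7 x + 2 (mod 19) for (x, y) = (12, 16).
LHS: y^2 = 16^2 mod 19 = 9
RHS: x^3 + 7 x + 2 = 12^3 + 7*12 + 2 mod 19 = 9
LHS = RHS

Yes, on the curve


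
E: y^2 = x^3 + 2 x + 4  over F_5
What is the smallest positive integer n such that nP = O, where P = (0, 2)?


Compute successive multiples of P until we hit O:
  1P = (0, 2)
  2P = (4, 1)
  3P = (2, 1)
  4P = (2, 4)
  5P = (4, 4)
  6P = (0, 3)
  7P = O

ord(P) = 7


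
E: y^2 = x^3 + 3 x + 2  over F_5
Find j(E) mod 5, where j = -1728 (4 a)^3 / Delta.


Delta = -16(4 a^3 + 27 b^2) mod 5 = 4
-1728 * (4 a)^3 = -1728 * (4*3)^3 mod 5 = 1
j = 1 * 4^(-1) mod 5 = 4

j = 4 (mod 5)


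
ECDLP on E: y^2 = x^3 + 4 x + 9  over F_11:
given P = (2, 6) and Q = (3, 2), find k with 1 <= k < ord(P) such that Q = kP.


Enumerate multiples of P until we hit Q = (3, 2):
  1P = (2, 6)
  2P = (10, 9)
  3P = (0, 3)
  4P = (3, 9)
  5P = (4, 10)
  6P = (9, 2)
  7P = (1, 6)
  8P = (8, 5)
  9P = (5, 0)
  10P = (8, 6)
  11P = (1, 5)
  12P = (9, 9)
  13P = (4, 1)
  14P = (3, 2)
Match found at i = 14.

k = 14


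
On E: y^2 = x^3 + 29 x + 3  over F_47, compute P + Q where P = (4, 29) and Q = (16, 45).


P != Q, so use the chord formula.
s = (y2 - y1) / (x2 - x1) = (16) / (12) mod 47 = 17
x3 = s^2 - x1 - x2 mod 47 = 17^2 - 4 - 16 = 34
y3 = s (x1 - x3) - y1 mod 47 = 17 * (4 - 34) - 29 = 25

P + Q = (34, 25)


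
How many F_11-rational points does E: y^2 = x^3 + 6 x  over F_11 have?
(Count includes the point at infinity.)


For each x in F_11, count y with y^2 = x^3 + 6 x + 0 mod 11:
  x = 0: RHS = 0, y in [0]  -> 1 point(s)
  x = 2: RHS = 9, y in [3, 8]  -> 2 point(s)
  x = 3: RHS = 1, y in [1, 10]  -> 2 point(s)
  x = 4: RHS = 0, y in [0]  -> 1 point(s)
  x = 5: RHS = 1, y in [1, 10]  -> 2 point(s)
  x = 7: RHS = 0, y in [0]  -> 1 point(s)
  x = 10: RHS = 4, y in [2, 9]  -> 2 point(s)
Affine points: 11. Add the point at infinity: total = 12.

#E(F_11) = 12


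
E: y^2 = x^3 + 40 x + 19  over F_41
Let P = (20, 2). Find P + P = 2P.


Doubling: s = (3 x1^2 + a) / (2 y1)
s = (3*20^2 + 40) / (2*2) mod 41 = 23
x3 = s^2 - 2 x1 mod 41 = 23^2 - 2*20 = 38
y3 = s (x1 - x3) - y1 mod 41 = 23 * (20 - 38) - 2 = 35

2P = (38, 35)


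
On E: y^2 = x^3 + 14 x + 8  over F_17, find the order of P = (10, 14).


Compute successive multiples of P until we hit O:
  1P = (10, 14)
  2P = (12, 0)
  3P = (10, 3)
  4P = O

ord(P) = 4


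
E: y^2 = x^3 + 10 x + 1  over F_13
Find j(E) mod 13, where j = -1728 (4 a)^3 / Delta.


Delta = -16(4 a^3 + 27 b^2) mod 13 = 9
-1728 * (4 a)^3 = -1728 * (4*10)^3 mod 13 = 1
j = 1 * 9^(-1) mod 13 = 3

j = 3 (mod 13)


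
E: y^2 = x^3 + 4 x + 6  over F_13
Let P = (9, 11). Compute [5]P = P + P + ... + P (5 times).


k = 5 = 101_2 (binary, LSB first: 101)
Double-and-add from P = (9, 11):
  bit 0 = 1: acc = O + (9, 11) = (9, 11)
  bit 1 = 0: acc unchanged = (9, 11)
  bit 2 = 1: acc = (9, 11) + (6, 5) = (2, 3)

5P = (2, 3)


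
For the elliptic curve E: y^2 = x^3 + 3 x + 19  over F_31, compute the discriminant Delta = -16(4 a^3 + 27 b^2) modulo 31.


4 a^3 + 27 b^2 = 4*3^3 + 27*19^2 = 108 + 9747 = 9855
Delta = -16 * (9855) = -157680
Delta mod 31 = 17

Delta = 17 (mod 31)


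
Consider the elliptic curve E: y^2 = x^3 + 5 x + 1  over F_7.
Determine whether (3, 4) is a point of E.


Check whether y^2 = x^3 + 5 x + 1 (mod 7) for (x, y) = (3, 4).
LHS: y^2 = 4^2 mod 7 = 2
RHS: x^3 + 5 x + 1 = 3^3 + 5*3 + 1 mod 7 = 1
LHS != RHS

No, not on the curve


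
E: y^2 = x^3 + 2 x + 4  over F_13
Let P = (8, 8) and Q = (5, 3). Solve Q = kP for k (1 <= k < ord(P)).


Enumerate multiples of P until we hit Q = (5, 3):
  1P = (8, 8)
  2P = (0, 11)
  3P = (9, 7)
  4P = (10, 7)
  5P = (5, 10)
  6P = (12, 12)
  7P = (7, 6)
  8P = (2, 4)
  9P = (2, 9)
  10P = (7, 7)
  11P = (12, 1)
  12P = (5, 3)
Match found at i = 12.

k = 12


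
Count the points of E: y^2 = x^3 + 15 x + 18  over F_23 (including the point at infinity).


For each x in F_23, count y with y^2 = x^3 + 15 x + 18 mod 23:
  x = 0: RHS = 18, y in [8, 15]  -> 2 point(s)
  x = 4: RHS = 4, y in [2, 21]  -> 2 point(s)
  x = 6: RHS = 2, y in [5, 18]  -> 2 point(s)
  x = 7: RHS = 6, y in [11, 12]  -> 2 point(s)
  x = 8: RHS = 6, y in [11, 12]  -> 2 point(s)
  x = 9: RHS = 8, y in [10, 13]  -> 2 point(s)
  x = 10: RHS = 18, y in [8, 15]  -> 2 point(s)
  x = 13: RHS = 18, y in [8, 15]  -> 2 point(s)
  x = 18: RHS = 2, y in [5, 18]  -> 2 point(s)
  x = 19: RHS = 9, y in [3, 20]  -> 2 point(s)
  x = 21: RHS = 3, y in [7, 16]  -> 2 point(s)
  x = 22: RHS = 2, y in [5, 18]  -> 2 point(s)
Affine points: 24. Add the point at infinity: total = 25.

#E(F_23) = 25


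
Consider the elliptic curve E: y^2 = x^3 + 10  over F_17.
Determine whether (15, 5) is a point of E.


Check whether y^2 = x^3 + 0 x + 10 (mod 17) for (x, y) = (15, 5).
LHS: y^2 = 5^2 mod 17 = 8
RHS: x^3 + 0 x + 10 = 15^3 + 0*15 + 10 mod 17 = 2
LHS != RHS

No, not on the curve


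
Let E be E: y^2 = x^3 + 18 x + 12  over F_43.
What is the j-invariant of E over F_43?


Delta = -16(4 a^3 + 27 b^2) mod 43 = 5
-1728 * (4 a)^3 = -1728 * (4*18)^3 mod 43 = 22
j = 22 * 5^(-1) mod 43 = 13

j = 13 (mod 43)


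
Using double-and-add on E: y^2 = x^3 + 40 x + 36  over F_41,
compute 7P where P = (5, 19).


k = 7 = 111_2 (binary, LSB first: 111)
Double-and-add from P = (5, 19):
  bit 0 = 1: acc = O + (5, 19) = (5, 19)
  bit 1 = 1: acc = (5, 19) + (29, 40) = (2, 40)
  bit 2 = 1: acc = (2, 40) + (1, 35) = (22, 24)

7P = (22, 24)


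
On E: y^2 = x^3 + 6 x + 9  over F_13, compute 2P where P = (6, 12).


Doubling: s = (3 x1^2 + a) / (2 y1)
s = (3*6^2 + 6) / (2*12) mod 13 = 8
x3 = s^2 - 2 x1 mod 13 = 8^2 - 2*6 = 0
y3 = s (x1 - x3) - y1 mod 13 = 8 * (6 - 0) - 12 = 10

2P = (0, 10)


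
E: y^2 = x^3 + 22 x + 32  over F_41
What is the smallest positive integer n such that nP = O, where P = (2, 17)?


Compute successive multiples of P until we hit O:
  1P = (2, 17)
  2P = (38, 29)
  3P = (33, 0)
  4P = (38, 12)
  5P = (2, 24)
  6P = O

ord(P) = 6


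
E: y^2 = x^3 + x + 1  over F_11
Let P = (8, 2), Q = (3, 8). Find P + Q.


P != Q, so use the chord formula.
s = (y2 - y1) / (x2 - x1) = (6) / (6) mod 11 = 1
x3 = s^2 - x1 - x2 mod 11 = 1^2 - 8 - 3 = 1
y3 = s (x1 - x3) - y1 mod 11 = 1 * (8 - 1) - 2 = 5

P + Q = (1, 5)


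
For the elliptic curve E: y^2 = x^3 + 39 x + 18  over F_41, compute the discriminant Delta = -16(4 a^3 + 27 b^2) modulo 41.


4 a^3 + 27 b^2 = 4*39^3 + 27*18^2 = 237276 + 8748 = 246024
Delta = -16 * (246024) = -3936384
Delta mod 41 = 26

Delta = 26 (mod 41)


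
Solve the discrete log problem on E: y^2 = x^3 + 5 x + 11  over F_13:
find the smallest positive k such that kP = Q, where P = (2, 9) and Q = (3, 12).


Enumerate multiples of P until we hit Q = (3, 12):
  1P = (2, 9)
  2P = (6, 6)
  3P = (8, 2)
  4P = (4, 2)
  5P = (3, 1)
  6P = (7, 5)
  7P = (1, 11)
  8P = (1, 2)
  9P = (7, 8)
  10P = (3, 12)
Match found at i = 10.

k = 10


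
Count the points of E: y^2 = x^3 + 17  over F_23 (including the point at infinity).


For each x in F_23, count y with y^2 = x^3 + 0 x + 17 mod 23:
  x = 1: RHS = 18, y in [8, 15]  -> 2 point(s)
  x = 2: RHS = 2, y in [5, 18]  -> 2 point(s)
  x = 4: RHS = 12, y in [9, 14]  -> 2 point(s)
  x = 5: RHS = 4, y in [2, 21]  -> 2 point(s)
  x = 6: RHS = 3, y in [7, 16]  -> 2 point(s)
  x = 8: RHS = 0, y in [0]  -> 1 point(s)
  x = 13: RHS = 6, y in [11, 12]  -> 2 point(s)
  x = 14: RHS = 1, y in [1, 22]  -> 2 point(s)
  x = 17: RHS = 8, y in [10, 13]  -> 2 point(s)
  x = 20: RHS = 13, y in [6, 17]  -> 2 point(s)
  x = 21: RHS = 9, y in [3, 20]  -> 2 point(s)
  x = 22: RHS = 16, y in [4, 19]  -> 2 point(s)
Affine points: 23. Add the point at infinity: total = 24.

#E(F_23) = 24


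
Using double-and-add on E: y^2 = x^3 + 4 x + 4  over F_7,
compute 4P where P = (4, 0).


k = 4 = 100_2 (binary, LSB first: 001)
Double-and-add from P = (4, 0):
  bit 0 = 0: acc unchanged = O
  bit 1 = 0: acc unchanged = O
  bit 2 = 1: acc = O + O = O

4P = O


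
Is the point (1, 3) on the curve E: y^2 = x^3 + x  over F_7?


Check whether y^2 = x^3 + 1 x + 0 (mod 7) for (x, y) = (1, 3).
LHS: y^2 = 3^2 mod 7 = 2
RHS: x^3 + 1 x + 0 = 1^3 + 1*1 + 0 mod 7 = 2
LHS = RHS

Yes, on the curve


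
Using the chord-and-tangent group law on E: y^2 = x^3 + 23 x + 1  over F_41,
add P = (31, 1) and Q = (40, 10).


P != Q, so use the chord formula.
s = (y2 - y1) / (x2 - x1) = (9) / (9) mod 41 = 1
x3 = s^2 - x1 - x2 mod 41 = 1^2 - 31 - 40 = 12
y3 = s (x1 - x3) - y1 mod 41 = 1 * (31 - 12) - 1 = 18

P + Q = (12, 18)


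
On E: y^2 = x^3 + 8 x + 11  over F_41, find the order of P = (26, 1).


Compute successive multiples of P until we hit O:
  1P = (26, 1)
  2P = (38, 1)
  3P = (18, 40)
  4P = (15, 12)
  5P = (1, 15)
  6P = (9, 19)
  7P = (4, 36)
  8P = (27, 36)
  ... (continuing to 44P)
  44P = O

ord(P) = 44


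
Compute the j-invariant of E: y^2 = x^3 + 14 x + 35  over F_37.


Delta = -16(4 a^3 + 27 b^2) mod 37 = 34
-1728 * (4 a)^3 = -1728 * (4*14)^3 mod 37 = 6
j = 6 * 34^(-1) mod 37 = 35

j = 35 (mod 37)


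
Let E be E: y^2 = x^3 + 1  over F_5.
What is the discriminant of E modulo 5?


4 a^3 + 27 b^2 = 4*0^3 + 27*1^2 = 0 + 27 = 27
Delta = -16 * (27) = -432
Delta mod 5 = 3

Delta = 3 (mod 5)


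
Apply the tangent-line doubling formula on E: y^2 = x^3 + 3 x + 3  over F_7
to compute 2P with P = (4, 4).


Doubling: s = (3 x1^2 + a) / (2 y1)
s = (3*4^2 + 3) / (2*4) mod 7 = 2
x3 = s^2 - 2 x1 mod 7 = 2^2 - 2*4 = 3
y3 = s (x1 - x3) - y1 mod 7 = 2 * (4 - 3) - 4 = 5

2P = (3, 5)


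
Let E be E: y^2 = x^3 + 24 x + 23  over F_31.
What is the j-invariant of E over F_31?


Delta = -16(4 a^3 + 27 b^2) mod 31 = 8
-1728 * (4 a)^3 = -1728 * (4*24)^3 mod 31 = 30
j = 30 * 8^(-1) mod 31 = 27

j = 27 (mod 31)


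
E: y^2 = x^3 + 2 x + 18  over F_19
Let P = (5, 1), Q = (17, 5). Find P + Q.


P != Q, so use the chord formula.
s = (y2 - y1) / (x2 - x1) = (4) / (12) mod 19 = 13
x3 = s^2 - x1 - x2 mod 19 = 13^2 - 5 - 17 = 14
y3 = s (x1 - x3) - y1 mod 19 = 13 * (5 - 14) - 1 = 15

P + Q = (14, 15)


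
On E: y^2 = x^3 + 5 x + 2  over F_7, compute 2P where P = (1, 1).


Doubling: s = (3 x1^2 + a) / (2 y1)
s = (3*1^2 + 5) / (2*1) mod 7 = 4
x3 = s^2 - 2 x1 mod 7 = 4^2 - 2*1 = 0
y3 = s (x1 - x3) - y1 mod 7 = 4 * (1 - 0) - 1 = 3

2P = (0, 3)


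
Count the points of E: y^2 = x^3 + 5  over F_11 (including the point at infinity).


For each x in F_11, count y with y^2 = x^3 + 0 x + 5 mod 11:
  x = 0: RHS = 5, y in [4, 7]  -> 2 point(s)
  x = 4: RHS = 3, y in [5, 6]  -> 2 point(s)
  x = 5: RHS = 9, y in [3, 8]  -> 2 point(s)
  x = 6: RHS = 1, y in [1, 10]  -> 2 point(s)
  x = 8: RHS = 0, y in [0]  -> 1 point(s)
  x = 10: RHS = 4, y in [2, 9]  -> 2 point(s)
Affine points: 11. Add the point at infinity: total = 12.

#E(F_11) = 12


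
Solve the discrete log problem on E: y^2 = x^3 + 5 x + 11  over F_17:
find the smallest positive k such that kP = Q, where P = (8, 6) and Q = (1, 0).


Enumerate multiples of P until we hit Q = (1, 0):
  1P = (8, 6)
  2P = (5, 5)
  3P = (6, 6)
  4P = (3, 11)
  5P = (7, 10)
  6P = (1, 0)
Match found at i = 6.

k = 6


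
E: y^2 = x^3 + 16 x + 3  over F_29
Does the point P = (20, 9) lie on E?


Check whether y^2 = x^3 + 16 x + 3 (mod 29) for (x, y) = (20, 9).
LHS: y^2 = 9^2 mod 29 = 23
RHS: x^3 + 16 x + 3 = 20^3 + 16*20 + 3 mod 29 = 0
LHS != RHS

No, not on the curve


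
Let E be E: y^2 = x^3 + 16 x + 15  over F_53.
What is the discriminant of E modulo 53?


4 a^3 + 27 b^2 = 4*16^3 + 27*15^2 = 16384 + 6075 = 22459
Delta = -16 * (22459) = -359344
Delta mod 53 = 49

Delta = 49 (mod 53)


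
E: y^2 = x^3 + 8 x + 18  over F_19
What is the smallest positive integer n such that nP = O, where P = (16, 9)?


Compute successive multiples of P until we hit O:
  1P = (16, 9)
  2P = (15, 13)
  3P = (4, 0)
  4P = (15, 6)
  5P = (16, 10)
  6P = O

ord(P) = 6


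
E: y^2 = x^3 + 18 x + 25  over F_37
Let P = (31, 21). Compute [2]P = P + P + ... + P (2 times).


k = 2 = 10_2 (binary, LSB first: 01)
Double-and-add from P = (31, 21):
  bit 0 = 0: acc unchanged = O
  bit 1 = 1: acc = O + (21, 9) = (21, 9)

2P = (21, 9)


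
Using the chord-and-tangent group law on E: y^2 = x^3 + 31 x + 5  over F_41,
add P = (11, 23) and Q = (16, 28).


P != Q, so use the chord formula.
s = (y2 - y1) / (x2 - x1) = (5) / (5) mod 41 = 1
x3 = s^2 - x1 - x2 mod 41 = 1^2 - 11 - 16 = 15
y3 = s (x1 - x3) - y1 mod 41 = 1 * (11 - 15) - 23 = 14

P + Q = (15, 14)


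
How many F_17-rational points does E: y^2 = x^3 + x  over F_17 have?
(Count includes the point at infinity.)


For each x in F_17, count y with y^2 = x^3 + 1 x + 0 mod 17:
  x = 0: RHS = 0, y in [0]  -> 1 point(s)
  x = 1: RHS = 2, y in [6, 11]  -> 2 point(s)
  x = 3: RHS = 13, y in [8, 9]  -> 2 point(s)
  x = 4: RHS = 0, y in [0]  -> 1 point(s)
  x = 6: RHS = 1, y in [1, 16]  -> 2 point(s)
  x = 11: RHS = 16, y in [4, 13]  -> 2 point(s)
  x = 13: RHS = 0, y in [0]  -> 1 point(s)
  x = 14: RHS = 4, y in [2, 15]  -> 2 point(s)
  x = 16: RHS = 15, y in [7, 10]  -> 2 point(s)
Affine points: 15. Add the point at infinity: total = 16.

#E(F_17) = 16


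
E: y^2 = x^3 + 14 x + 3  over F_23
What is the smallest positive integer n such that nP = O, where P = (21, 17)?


Compute successive multiples of P until we hit O:
  1P = (21, 17)
  2P = (17, 5)
  3P = (17, 18)
  4P = (21, 6)
  5P = O

ord(P) = 5


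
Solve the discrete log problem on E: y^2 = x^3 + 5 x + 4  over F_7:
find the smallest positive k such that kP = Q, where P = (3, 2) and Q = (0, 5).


Enumerate multiples of P until we hit Q = (0, 5):
  1P = (3, 2)
  2P = (2, 6)
  3P = (4, 2)
  4P = (0, 5)
Match found at i = 4.

k = 4


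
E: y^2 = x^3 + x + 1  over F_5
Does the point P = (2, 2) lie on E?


Check whether y^2 = x^3 + 1 x + 1 (mod 5) for (x, y) = (2, 2).
LHS: y^2 = 2^2 mod 5 = 4
RHS: x^3 + 1 x + 1 = 2^3 + 1*2 + 1 mod 5 = 1
LHS != RHS

No, not on the curve


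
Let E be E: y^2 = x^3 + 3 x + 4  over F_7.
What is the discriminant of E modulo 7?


4 a^3 + 27 b^2 = 4*3^3 + 27*4^2 = 108 + 432 = 540
Delta = -16 * (540) = -8640
Delta mod 7 = 5

Delta = 5 (mod 7)


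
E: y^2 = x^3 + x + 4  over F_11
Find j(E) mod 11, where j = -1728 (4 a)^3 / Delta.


Delta = -16(4 a^3 + 27 b^2) mod 11 = 9
-1728 * (4 a)^3 = -1728 * (4*1)^3 mod 11 = 2
j = 2 * 9^(-1) mod 11 = 10

j = 10 (mod 11)


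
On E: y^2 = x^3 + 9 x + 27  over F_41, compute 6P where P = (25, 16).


k = 6 = 110_2 (binary, LSB first: 011)
Double-and-add from P = (25, 16):
  bit 0 = 0: acc unchanged = O
  bit 1 = 1: acc = O + (28, 38) = (28, 38)
  bit 2 = 1: acc = (28, 38) + (1, 18) = (4, 39)

6P = (4, 39)


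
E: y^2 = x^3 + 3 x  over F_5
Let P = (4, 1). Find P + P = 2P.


Doubling: s = (3 x1^2 + a) / (2 y1)
s = (3*4^2 + 3) / (2*1) mod 5 = 3
x3 = s^2 - 2 x1 mod 5 = 3^2 - 2*4 = 1
y3 = s (x1 - x3) - y1 mod 5 = 3 * (4 - 1) - 1 = 3

2P = (1, 3)


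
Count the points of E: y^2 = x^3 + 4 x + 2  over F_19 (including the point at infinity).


For each x in F_19, count y with y^2 = x^3 + 4 x + 2 mod 19:
  x = 1: RHS = 7, y in [8, 11]  -> 2 point(s)
  x = 4: RHS = 6, y in [5, 14]  -> 2 point(s)
  x = 9: RHS = 7, y in [8, 11]  -> 2 point(s)
  x = 10: RHS = 16, y in [4, 15]  -> 2 point(s)
  x = 11: RHS = 9, y in [3, 16]  -> 2 point(s)
  x = 12: RHS = 11, y in [7, 12]  -> 2 point(s)
  x = 13: RHS = 9, y in [3, 16]  -> 2 point(s)
  x = 14: RHS = 9, y in [3, 16]  -> 2 point(s)
  x = 15: RHS = 17, y in [6, 13]  -> 2 point(s)
  x = 16: RHS = 1, y in [1, 18]  -> 2 point(s)
  x = 17: RHS = 5, y in [9, 10]  -> 2 point(s)
  x = 18: RHS = 16, y in [4, 15]  -> 2 point(s)
Affine points: 24. Add the point at infinity: total = 25.

#E(F_19) = 25


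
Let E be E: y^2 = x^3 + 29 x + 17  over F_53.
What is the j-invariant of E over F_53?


Delta = -16(4 a^3 + 27 b^2) mod 53 = 27
-1728 * (4 a)^3 = -1728 * (4*29)^3 mod 53 = 12
j = 12 * 27^(-1) mod 53 = 24

j = 24 (mod 53)


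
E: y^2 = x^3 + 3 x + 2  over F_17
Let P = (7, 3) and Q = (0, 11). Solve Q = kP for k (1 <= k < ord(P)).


Enumerate multiples of P until we hit Q = (0, 11):
  1P = (7, 3)
  2P = (16, 10)
  3P = (3, 2)
  4P = (6, 10)
  5P = (2, 13)
  6P = (12, 7)
  7P = (0, 6)
  8P = (14, 0)
  9P = (0, 11)
Match found at i = 9.

k = 9


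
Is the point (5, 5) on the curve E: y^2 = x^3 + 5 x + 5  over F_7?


Check whether y^2 = x^3 + 5 x + 5 (mod 7) for (x, y) = (5, 5).
LHS: y^2 = 5^2 mod 7 = 4
RHS: x^3 + 5 x + 5 = 5^3 + 5*5 + 5 mod 7 = 1
LHS != RHS

No, not on the curve


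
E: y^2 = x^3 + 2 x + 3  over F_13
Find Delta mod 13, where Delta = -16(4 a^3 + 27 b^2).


4 a^3 + 27 b^2 = 4*2^3 + 27*3^2 = 32 + 243 = 275
Delta = -16 * (275) = -4400
Delta mod 13 = 7

Delta = 7 (mod 13)


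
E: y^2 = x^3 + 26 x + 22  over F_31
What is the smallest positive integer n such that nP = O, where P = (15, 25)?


Compute successive multiples of P until we hit O:
  1P = (15, 25)
  2P = (2, 19)
  3P = (21, 8)
  4P = (28, 17)
  5P = (28, 14)
  6P = (21, 23)
  7P = (2, 12)
  8P = (15, 6)
  ... (continuing to 9P)
  9P = O

ord(P) = 9


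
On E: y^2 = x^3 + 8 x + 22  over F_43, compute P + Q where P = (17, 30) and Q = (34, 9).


P != Q, so use the chord formula.
s = (y2 - y1) / (x2 - x1) = (22) / (17) mod 43 = 19
x3 = s^2 - x1 - x2 mod 43 = 19^2 - 17 - 34 = 9
y3 = s (x1 - x3) - y1 mod 43 = 19 * (17 - 9) - 30 = 36

P + Q = (9, 36)


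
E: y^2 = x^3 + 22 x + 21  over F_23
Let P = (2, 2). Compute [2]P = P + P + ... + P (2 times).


k = 2 = 10_2 (binary, LSB first: 01)
Double-and-add from P = (2, 2):
  bit 0 = 0: acc unchanged = O
  bit 1 = 1: acc = O + (5, 7) = (5, 7)

2P = (5, 7)


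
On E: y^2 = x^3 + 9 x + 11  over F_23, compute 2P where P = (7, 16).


Doubling: s = (3 x1^2 + a) / (2 y1)
s = (3*7^2 + 9) / (2*16) mod 23 = 2
x3 = s^2 - 2 x1 mod 23 = 2^2 - 2*7 = 13
y3 = s (x1 - x3) - y1 mod 23 = 2 * (7 - 13) - 16 = 18

2P = (13, 18)


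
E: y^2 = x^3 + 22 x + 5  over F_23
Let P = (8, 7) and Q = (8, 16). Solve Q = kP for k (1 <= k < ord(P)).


Enumerate multiples of P until we hit Q = (8, 16):
  1P = (8, 7)
  2P = (13, 2)
  3P = (3, 11)
  4P = (20, 21)
  5P = (20, 2)
  6P = (3, 12)
  7P = (13, 21)
  8P = (8, 16)
Match found at i = 8.

k = 8


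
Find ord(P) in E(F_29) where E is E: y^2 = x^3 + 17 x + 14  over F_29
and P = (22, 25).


Compute successive multiples of P until we hit O:
  1P = (22, 25)
  2P = (21, 27)
  3P = (19, 27)
  4P = (11, 16)
  5P = (18, 2)
  6P = (13, 5)
  7P = (24, 6)
  8P = (8, 16)
  ... (continuing to 35P)
  35P = O

ord(P) = 35
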